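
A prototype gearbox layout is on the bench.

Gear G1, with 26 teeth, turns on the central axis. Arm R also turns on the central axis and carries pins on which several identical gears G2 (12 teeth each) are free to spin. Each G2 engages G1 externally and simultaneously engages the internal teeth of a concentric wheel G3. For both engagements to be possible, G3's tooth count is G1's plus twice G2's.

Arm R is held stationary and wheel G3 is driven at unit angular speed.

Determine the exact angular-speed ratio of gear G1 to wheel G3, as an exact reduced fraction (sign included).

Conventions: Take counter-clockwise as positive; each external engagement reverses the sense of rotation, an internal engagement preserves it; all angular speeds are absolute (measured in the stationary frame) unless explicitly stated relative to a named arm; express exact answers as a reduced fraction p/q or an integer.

-25/13

class = planetary set [G3 = 26+2·12 = 50; Willis about the carrier]
ring teeth: 26 + 2·12 = 50
26(ω_sun−ω_arm) = −50(ω_ring−ω_arm),  ω_arm = 0, ω_ring = 1
ω_sun = 0 − (50/26)(1−0) = -25/13
ω_out/ω_in = -25/13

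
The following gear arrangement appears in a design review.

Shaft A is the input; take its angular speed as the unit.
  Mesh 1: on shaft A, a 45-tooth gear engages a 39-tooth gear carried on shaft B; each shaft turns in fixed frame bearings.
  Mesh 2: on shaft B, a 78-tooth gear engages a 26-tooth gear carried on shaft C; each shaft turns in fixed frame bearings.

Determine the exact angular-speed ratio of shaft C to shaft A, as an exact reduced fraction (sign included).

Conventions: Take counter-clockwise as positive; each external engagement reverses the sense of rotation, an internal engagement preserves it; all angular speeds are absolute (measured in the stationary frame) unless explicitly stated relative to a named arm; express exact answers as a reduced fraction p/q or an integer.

class = fixed-axis compound train [2 meshes; 2 ratios multiply, 2 sense flips]
mesh 1 [45T→39T]: running ratio 15/13, sense −
mesh 2 [78T→26T]: running ratio 45/13, sense +
ω_out/ω_in = 45/13

45/13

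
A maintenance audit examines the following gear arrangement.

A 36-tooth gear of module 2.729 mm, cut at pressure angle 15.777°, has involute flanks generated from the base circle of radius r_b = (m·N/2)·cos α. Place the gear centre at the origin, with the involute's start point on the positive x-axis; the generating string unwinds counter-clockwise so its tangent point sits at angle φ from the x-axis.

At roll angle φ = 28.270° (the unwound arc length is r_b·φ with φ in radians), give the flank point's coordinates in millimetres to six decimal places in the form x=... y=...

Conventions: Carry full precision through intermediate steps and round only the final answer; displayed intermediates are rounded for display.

single-mesh involute tooth geometry (36T wheel at module 2.729)
pitch radius r_p = m·N/2 = 2.729·36/2 = 49.122000
base radius r_b = r_p·cos α = 49.122000·cos 15.777° = 47.271438
roll angle φ = 28.270° = 0.49340458 rad
x = r_b·(cos φ + φ·sin φ) = 52.680011
y = r_b·(sin φ − φ·cos φ) = 1.847044

x=52.680011 y=1.847044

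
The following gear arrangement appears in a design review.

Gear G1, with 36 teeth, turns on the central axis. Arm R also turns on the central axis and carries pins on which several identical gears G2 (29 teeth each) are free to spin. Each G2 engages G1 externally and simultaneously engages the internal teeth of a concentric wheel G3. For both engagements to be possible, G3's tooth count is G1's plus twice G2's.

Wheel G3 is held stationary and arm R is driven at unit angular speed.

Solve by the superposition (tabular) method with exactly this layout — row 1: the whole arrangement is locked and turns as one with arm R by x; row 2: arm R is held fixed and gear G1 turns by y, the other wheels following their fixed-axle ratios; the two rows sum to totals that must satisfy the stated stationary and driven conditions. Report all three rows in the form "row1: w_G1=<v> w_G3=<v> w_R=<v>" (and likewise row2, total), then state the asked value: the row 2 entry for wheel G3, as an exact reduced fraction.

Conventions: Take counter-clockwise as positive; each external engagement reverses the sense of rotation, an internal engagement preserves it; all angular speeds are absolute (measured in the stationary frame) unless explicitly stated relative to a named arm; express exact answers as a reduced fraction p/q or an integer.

recognized (axles ride arm R): planetary set, 36/29/94 teeth
row 1: whole set turns with the arm by x
row 2 (arm held, sun turns y): ω_ring = −(36/94)·y, ω_arm = 0
boundary: total ω_ring = x − (36/94)·y = 0 and total ω_arm = x = 1  ⇒  y = 47/18, x = 1
row 2 ring = −(36/94)·47/18 = -1
totals (row 1 + row 2): sun 1 + 47/18 = 65/18, ring 1 + (-1) = 0, arm 1 + 0 = 1
asked cell (row2, ring) = -1

row1: w_G1=1 w_G3=1 w_R=1
row2: w_G1=47/18 w_G3=-1 w_R=0
total: w_G1=65/18 w_G3=0 w_R=1
asked value: -1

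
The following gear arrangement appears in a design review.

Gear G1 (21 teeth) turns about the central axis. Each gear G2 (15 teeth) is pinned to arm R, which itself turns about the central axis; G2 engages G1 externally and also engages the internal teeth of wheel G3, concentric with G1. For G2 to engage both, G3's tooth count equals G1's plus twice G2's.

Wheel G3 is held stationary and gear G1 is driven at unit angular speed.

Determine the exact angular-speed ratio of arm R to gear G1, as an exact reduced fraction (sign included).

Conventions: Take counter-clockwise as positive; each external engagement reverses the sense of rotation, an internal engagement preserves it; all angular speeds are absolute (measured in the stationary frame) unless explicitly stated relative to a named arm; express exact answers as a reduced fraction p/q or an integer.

topology: planetary set — G1 21T / G2 15T / G3 51T, arm = carrier (Willis)
ring teeth: 21 + 2·15 = 51
21(ω_sun−ω_arm) = −51(ω_ring−ω_arm),  ω_ring = 0, ω_sun = 1
21(1−ω_arm) = −51(0−ω_arm)  ⇒  72·ω_arm = 21  ⇒  ω_arm = 7/24
ω_out/ω_in = 7/24

7/24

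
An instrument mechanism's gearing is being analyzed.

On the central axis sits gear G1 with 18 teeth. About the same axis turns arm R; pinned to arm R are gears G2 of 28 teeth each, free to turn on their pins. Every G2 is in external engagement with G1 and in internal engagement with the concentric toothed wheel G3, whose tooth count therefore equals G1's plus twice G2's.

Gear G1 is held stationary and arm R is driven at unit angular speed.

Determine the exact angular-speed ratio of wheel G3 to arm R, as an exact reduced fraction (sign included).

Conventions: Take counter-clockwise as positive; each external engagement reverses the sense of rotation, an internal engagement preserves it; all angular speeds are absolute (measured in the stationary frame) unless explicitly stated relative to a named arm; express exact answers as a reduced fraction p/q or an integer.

class = planetary set [G3 = 18+2·28 = 74; Willis about the carrier]
ring teeth: 18 + 2·28 = 74
18(ω_sun−ω_arm) = −74(ω_ring−ω_arm),  ω_sun = 0, ω_arm = 1
ω_ring = 1 − (18/74)(0−1) = 46/37
ω_out/ω_in = 46/37

46/37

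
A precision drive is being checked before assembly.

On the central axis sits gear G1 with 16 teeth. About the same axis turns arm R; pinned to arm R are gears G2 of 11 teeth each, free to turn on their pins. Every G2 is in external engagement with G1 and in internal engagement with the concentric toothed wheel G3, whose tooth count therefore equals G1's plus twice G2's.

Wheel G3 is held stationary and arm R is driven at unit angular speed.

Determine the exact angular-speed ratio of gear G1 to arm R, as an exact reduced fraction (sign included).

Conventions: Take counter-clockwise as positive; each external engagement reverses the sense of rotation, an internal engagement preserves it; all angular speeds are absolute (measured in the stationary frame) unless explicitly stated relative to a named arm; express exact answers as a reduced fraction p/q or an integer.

recognized (axles ride arm R): planetary set, 16/11/38 teeth
ring teeth: 16 + 2·11 = 38
16(ω_sun−ω_arm) = −38(ω_ring−ω_arm),  ω_ring = 0, ω_arm = 1
ω_sun = 1 − (38/16)(0−1) = 27/8
ω_out/ω_in = 27/8

27/8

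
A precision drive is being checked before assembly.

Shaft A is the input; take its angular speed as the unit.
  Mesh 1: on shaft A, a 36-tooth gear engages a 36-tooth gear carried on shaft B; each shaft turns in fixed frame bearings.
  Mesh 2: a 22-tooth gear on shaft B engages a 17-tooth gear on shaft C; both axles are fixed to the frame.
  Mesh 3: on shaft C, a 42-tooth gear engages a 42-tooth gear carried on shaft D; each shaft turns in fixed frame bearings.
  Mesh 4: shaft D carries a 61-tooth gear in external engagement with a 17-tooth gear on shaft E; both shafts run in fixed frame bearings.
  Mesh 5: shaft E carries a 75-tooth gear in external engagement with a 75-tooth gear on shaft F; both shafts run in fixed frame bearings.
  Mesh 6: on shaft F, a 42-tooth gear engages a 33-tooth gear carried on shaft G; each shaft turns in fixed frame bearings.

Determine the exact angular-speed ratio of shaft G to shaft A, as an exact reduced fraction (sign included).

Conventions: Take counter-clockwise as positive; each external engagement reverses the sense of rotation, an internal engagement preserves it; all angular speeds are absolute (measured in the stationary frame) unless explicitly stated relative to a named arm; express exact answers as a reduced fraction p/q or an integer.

class = fixed-axis compound train [6 meshes; 6 ratios multiply, 6 sense flips]
mesh 1 [36T→36T]: running ratio 1, sense −
mesh 2 [22T→17T]: running ratio 22/17, sense +
mesh 3 [42T→42T]: running ratio 22/17, sense −
mesh 4 [61T→17T]: running ratio 1342/289, sense +
mesh 5 [75T→75T]: running ratio 1342/289, sense −
mesh 6 [42T→33T]: running ratio 1708/289, sense +
ω_out/ω_in = 1708/289

1708/289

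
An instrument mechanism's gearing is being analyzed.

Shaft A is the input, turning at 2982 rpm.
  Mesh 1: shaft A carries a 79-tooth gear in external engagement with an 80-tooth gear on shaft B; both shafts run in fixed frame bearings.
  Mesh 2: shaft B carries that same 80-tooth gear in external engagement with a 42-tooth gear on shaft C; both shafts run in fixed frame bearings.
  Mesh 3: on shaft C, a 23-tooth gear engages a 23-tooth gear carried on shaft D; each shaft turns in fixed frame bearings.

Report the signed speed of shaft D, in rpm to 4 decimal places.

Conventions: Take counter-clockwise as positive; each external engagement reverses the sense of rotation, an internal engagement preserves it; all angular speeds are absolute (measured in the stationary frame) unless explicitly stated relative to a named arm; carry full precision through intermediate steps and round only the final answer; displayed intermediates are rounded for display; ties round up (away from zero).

3-mesh fixed-axis compound train (all bearings frame-fixed)
mesh 1 [79T→80T]: ω = 2982.0000×79/80 = 2944.7250 rpm, sense flips to −
mesh 2 [80T→42T]: ω = 2944.7250×80/42 = 5609.0000 rpm, sense flips to +
mesh 3 [23T→23T]: ω = 5609.0000×23/23 = 5609.0000 rpm, sense flips to −
signed output speed = -5609.0000 rpm

-5609.0000 rpm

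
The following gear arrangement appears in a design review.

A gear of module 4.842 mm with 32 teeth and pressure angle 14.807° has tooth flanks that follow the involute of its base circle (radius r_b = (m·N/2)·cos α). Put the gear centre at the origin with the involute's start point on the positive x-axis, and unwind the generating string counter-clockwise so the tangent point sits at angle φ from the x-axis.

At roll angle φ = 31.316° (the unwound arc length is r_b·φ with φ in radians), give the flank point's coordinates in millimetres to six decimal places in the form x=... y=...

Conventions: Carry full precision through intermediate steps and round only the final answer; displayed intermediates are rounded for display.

recognized (one wheel, involute flank): single-mesh tooth geometry, m = 4.842, N = 32
pitch radius r_p = m·N/2 = 4.842·32/2 = 77.472000
base radius r_b = r_p·cos α = 77.472000·cos 14.807° = 74.899323
roll angle φ = 31.316° = 0.54656731 rad
x = r_b·(cos φ + φ·sin φ) = 85.265111
y = r_b·(sin φ − φ·cos φ) = 3.956014

x=85.265111 y=3.956014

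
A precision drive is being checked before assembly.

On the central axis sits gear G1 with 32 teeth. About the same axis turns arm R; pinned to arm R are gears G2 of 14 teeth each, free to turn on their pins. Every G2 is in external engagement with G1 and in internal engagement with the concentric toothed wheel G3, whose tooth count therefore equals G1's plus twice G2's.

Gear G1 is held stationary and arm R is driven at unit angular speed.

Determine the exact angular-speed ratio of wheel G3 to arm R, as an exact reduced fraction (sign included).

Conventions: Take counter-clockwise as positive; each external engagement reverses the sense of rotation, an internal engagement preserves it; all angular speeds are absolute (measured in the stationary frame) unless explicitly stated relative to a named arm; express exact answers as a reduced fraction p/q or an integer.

planetary set (32T centre, 14T on arm, 60T internal) — Willis relation
ring teeth: 32 + 2·14 = 60
32(ω_sun−ω_arm) = −60(ω_ring−ω_arm),  ω_sun = 0, ω_arm = 1
ω_ring = 1 − (32/60)(0−1) = 23/15
ω_out/ω_in = 23/15

23/15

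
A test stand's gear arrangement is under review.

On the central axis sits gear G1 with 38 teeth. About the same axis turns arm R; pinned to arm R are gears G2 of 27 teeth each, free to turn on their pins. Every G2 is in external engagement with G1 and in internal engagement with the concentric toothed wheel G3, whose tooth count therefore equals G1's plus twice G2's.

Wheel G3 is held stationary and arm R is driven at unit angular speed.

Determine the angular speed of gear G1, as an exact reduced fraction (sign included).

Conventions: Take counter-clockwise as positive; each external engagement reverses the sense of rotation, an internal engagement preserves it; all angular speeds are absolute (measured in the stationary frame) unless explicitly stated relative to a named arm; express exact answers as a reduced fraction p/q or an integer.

65/19

class = planetary set [G3 = 38+2·27 = 92; Willis about the carrier]
ring teeth: 38 + 2·27 = 92
38(ω_sun−ω_arm) = −92(ω_ring−ω_arm),  ω_ring = 0, ω_arm = 1
ω_sun = 1 − (92/38)(0−1) = 65/19
exact speed ratio = 65/19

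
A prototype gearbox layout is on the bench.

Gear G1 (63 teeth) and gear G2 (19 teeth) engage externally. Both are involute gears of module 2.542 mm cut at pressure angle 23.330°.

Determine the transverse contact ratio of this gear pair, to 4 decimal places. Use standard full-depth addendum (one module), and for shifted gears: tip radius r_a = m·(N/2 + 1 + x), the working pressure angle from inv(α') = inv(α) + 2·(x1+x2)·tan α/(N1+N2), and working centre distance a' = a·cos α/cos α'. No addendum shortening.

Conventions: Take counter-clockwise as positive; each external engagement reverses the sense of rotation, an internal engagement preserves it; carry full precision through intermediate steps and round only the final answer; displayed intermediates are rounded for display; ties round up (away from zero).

recognized (one external pair, fixed centres): single-mesh tooth geometry, m = 2.542, N1 = 63, N2 = 19
base radii: r_b1 = 73.526163, r_b2 = 22.174557
tip radii: r_a1 = 82.615000, r_a2 = 26.691000
no profile shift: α' = α, a' = a
action lengths: √(r_a1²−r_b1²) = 37.671495, √(r_a2²−r_b2²) = 14.855925
base pitch p_b = π·m·cos α = 7.332992
CR = (37.671495 + 14.855925 − 104.222000·sin 23.33000°)/7.332992 = 1.534539
contact ratio ≈ 1.5345

1.5345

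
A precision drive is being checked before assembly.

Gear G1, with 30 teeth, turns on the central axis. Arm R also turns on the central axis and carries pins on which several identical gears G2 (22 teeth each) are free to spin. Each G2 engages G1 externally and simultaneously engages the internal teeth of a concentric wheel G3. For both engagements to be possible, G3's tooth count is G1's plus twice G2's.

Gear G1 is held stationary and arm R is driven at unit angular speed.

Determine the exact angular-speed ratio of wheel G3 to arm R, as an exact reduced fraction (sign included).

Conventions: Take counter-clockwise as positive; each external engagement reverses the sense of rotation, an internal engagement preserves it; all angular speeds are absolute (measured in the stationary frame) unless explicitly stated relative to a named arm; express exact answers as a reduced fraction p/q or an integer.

class = planetary set [G3 = 30+2·22 = 74; Willis about the carrier]
ring teeth: 30 + 2·22 = 74
30(ω_sun−ω_arm) = −74(ω_ring−ω_arm),  ω_sun = 0, ω_arm = 1
ω_ring = 1 − (30/74)(0−1) = 52/37
ω_out/ω_in = 52/37

52/37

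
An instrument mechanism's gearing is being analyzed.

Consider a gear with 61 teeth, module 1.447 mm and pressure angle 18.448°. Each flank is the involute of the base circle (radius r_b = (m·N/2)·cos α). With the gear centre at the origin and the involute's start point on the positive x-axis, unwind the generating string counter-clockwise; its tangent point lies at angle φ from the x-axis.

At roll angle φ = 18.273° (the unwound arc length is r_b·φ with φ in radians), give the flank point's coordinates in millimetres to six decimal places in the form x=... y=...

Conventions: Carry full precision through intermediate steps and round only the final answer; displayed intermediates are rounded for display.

recognized (one wheel, involute flank): single-mesh tooth geometry, m = 1.447, N = 61
pitch radius r_p = m·N/2 = 1.447·61/2 = 44.133500
base radius r_b = r_p·cos α = 44.133500·cos 18.448° = 41.865534
roll angle φ = 18.273° = 0.31892401 rad
x = r_b·(cos φ + φ·sin φ) = 43.940824
y = r_b·(sin φ − φ·cos φ) = 0.448098

x=43.940824 y=0.448098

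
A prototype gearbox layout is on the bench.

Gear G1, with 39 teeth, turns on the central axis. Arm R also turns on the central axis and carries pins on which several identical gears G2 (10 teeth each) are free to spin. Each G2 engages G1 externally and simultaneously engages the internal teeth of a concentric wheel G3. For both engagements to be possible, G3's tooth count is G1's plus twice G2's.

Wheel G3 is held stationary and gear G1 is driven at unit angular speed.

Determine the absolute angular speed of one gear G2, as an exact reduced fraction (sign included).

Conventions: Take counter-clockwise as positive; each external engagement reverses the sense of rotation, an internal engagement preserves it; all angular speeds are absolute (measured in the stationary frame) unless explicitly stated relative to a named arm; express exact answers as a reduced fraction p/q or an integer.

-39/20

topology: planetary set — G1 39T / G2 10T / G3 59T, arm = carrier (Willis)
ring teeth: 39 + 2·10 = 59
39(ω_sun−ω_arm) = −59(ω_ring−ω_arm),  ω_ring = 0, ω_sun = 1
39(1−ω_arm) = −59(0−ω_arm)  ⇒  98·ω_arm = 39  ⇒  ω_arm = 39/98
sun–planet mesh: 39·(1−39/98) = −10·(ω_p−ω_arm)  ⇒  ω_p−ω_arm = -2301/980
ω_p = 39/98 − 2301/980 = -39/20
exact speed ratio = -39/20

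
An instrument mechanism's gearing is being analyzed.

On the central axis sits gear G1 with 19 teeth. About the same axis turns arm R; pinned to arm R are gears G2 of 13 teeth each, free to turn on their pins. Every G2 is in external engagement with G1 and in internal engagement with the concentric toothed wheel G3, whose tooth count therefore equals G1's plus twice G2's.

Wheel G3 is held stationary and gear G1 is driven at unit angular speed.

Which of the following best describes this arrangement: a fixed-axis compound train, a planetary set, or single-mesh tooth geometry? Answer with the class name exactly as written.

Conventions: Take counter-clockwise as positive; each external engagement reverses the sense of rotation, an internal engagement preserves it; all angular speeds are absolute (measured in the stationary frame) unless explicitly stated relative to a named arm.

planetary set

recognized (axles ride arm R): planetary set, 19/13/45 teeth
classification: planetary set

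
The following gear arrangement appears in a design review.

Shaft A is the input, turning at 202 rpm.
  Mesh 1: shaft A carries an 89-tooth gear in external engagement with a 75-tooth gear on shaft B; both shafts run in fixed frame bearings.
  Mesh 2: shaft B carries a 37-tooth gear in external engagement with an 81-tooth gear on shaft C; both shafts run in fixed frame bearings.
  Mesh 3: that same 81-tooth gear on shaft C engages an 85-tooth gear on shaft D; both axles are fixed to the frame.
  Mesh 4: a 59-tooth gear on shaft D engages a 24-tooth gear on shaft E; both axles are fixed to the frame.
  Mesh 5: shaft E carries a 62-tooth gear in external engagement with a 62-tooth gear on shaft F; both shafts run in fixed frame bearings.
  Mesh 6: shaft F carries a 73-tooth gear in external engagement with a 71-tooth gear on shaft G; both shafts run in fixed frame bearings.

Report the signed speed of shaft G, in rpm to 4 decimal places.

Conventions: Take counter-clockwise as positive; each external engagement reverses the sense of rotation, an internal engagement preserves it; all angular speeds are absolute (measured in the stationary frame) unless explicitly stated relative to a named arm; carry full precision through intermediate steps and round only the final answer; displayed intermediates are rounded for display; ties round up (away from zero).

topology: fixed-axis compound train — 6 meshes, A→G
mesh 1 [89T→75T]: ω = 202.0000×89/75 = 239.7067 rpm, sense flips to −
mesh 2 [37T→81T]: ω = 239.7067×37/81 = 109.4956 rpm, sense flips to +
mesh 3 [81T→85T]: ω = 109.4956×81/85 = 104.3429 rpm, sense flips to −
mesh 4 [59T→24T]: ω = 104.3429×59/24 = 256.5096 rpm, sense flips to +
mesh 5 [62T→62T]: ω = 256.5096×62/62 = 256.5096 rpm, sense flips to −
mesh 6 [73T→71T]: ω = 256.5096×73/71 = 263.7353 rpm, sense flips to +
signed output speed = +263.7353 rpm

+263.7353 rpm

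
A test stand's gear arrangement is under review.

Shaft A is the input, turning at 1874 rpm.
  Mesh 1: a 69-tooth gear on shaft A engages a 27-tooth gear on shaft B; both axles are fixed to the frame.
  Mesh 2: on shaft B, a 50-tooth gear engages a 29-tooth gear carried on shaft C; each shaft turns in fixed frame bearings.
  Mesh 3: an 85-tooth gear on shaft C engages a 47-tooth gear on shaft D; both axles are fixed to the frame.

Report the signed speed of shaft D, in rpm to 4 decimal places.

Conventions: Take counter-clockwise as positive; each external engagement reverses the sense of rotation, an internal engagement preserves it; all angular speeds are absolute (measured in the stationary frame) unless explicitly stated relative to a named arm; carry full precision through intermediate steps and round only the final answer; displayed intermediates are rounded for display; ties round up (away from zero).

recognized (4 fixed axles, 3 meshes): fixed-axis compound train
mesh 1 [69T→27T]: ω = 1874.0000×69/27 = 4789.1111 rpm, sense flips to −
mesh 2 [50T→29T]: ω = 4789.1111×50/29 = 8257.0881 rpm, sense flips to +
mesh 3 [85T→47T]: ω = 8257.0881×85/47 = 14933.0317 rpm, sense flips to −
signed output speed = -14933.0317 rpm

-14933.0317 rpm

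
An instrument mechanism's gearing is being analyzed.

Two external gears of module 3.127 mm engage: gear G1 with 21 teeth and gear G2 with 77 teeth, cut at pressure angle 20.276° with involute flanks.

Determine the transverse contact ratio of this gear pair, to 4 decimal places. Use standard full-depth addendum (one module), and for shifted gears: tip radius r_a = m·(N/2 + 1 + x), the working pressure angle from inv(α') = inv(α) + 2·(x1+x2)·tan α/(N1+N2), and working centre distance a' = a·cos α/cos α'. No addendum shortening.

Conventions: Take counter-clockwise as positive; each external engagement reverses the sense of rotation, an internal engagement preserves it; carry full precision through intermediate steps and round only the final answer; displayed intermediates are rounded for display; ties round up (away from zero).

recognized (one external pair, fixed centres): single-mesh tooth geometry, m = 3.127, N1 = 21, N2 = 77
base radii: r_b1 = 30.798945, r_b2 = 112.929465
tip radii: r_a1 = 35.960500, r_a2 = 123.516500
no profile shift: α' = α, a' = a
action lengths: √(r_a1²−r_b1²) = 18.562935, √(r_a2²−r_b2²) = 50.032605
base pitch p_b = π·m·cos α = 9.215023
CR = (18.562935 + 50.032605 − 153.223000·sin 20.27600°)/9.215023 = 1.681734
contact ratio ≈ 1.6817

1.6817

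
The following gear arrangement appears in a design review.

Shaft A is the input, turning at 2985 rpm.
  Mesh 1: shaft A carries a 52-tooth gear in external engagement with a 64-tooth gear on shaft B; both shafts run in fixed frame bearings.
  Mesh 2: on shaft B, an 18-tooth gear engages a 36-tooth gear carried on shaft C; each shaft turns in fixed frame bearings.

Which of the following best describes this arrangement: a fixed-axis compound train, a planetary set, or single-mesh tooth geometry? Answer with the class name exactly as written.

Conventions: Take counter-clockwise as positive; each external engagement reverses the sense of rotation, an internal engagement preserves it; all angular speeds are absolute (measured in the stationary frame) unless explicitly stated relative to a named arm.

class = fixed-axis compound train [2 meshes; 2 ratios multiply, 2 sense flips]
classification: fixed-axis compound train

fixed-axis compound train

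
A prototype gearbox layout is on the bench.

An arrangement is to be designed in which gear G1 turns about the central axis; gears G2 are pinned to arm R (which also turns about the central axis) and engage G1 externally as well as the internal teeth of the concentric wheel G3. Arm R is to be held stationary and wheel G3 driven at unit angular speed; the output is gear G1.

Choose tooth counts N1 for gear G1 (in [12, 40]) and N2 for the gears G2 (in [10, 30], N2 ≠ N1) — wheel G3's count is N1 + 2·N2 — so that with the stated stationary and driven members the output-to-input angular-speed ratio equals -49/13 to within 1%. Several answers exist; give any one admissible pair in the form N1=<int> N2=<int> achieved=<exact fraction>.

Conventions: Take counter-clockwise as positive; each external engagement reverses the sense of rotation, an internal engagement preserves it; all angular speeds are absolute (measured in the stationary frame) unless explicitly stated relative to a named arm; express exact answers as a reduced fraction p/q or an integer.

N1=13 N2=18 achieved=-49/13

topology: planetary set — design target -49/13, arm = carrier (Willis)
Willis with ω_arm = 0: ω_sun/ω_ring = −N3/N1; set equal to -49/13  ⇒  N3/N1 = −(-49/13) = 49/13
N3 = N1 + 2·N2  ⇒  N2/N1 = (N3/N1 − 1)/2 = (49/13 − 1)/2 = 18/13
smallest multiple with N1 ≥ 12 and N2 ≥ 10: k = 1  ⇒  N1 = 1·13 = 13, N2 = 1·18 = 18 (N1 ≤ 40, N2 ≤ 30, N2 ≠ N1 ✓), N3 = 13 + 2·18 = 49
check: −N3/N1 with N1 = 13, N3 = 49 gives -49/13; |achieved − target| = 0 ≤ 49/1300 ✓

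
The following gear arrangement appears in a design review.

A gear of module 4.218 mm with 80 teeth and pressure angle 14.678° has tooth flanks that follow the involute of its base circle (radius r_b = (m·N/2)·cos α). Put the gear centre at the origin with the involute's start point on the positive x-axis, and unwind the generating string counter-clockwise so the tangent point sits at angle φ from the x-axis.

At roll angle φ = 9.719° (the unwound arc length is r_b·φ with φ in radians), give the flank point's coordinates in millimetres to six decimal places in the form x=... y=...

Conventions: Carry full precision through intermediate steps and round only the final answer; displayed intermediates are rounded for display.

class = single-mesh tooth geometry [base-circle involute, m = 4.218, 80T]
pitch radius r_p = m·N/2 = 4.218·80/2 = 168.720000
base radius r_b = r_p·cos α = 168.720000·cos 14.678° = 163.213843
roll angle φ = 9.719° = 0.16962855 rad
x = r_b·(cos φ + φ·sin φ) = 165.545123
y = r_b·(sin φ − φ·cos φ) = 0.264778

x=165.545123 y=0.264778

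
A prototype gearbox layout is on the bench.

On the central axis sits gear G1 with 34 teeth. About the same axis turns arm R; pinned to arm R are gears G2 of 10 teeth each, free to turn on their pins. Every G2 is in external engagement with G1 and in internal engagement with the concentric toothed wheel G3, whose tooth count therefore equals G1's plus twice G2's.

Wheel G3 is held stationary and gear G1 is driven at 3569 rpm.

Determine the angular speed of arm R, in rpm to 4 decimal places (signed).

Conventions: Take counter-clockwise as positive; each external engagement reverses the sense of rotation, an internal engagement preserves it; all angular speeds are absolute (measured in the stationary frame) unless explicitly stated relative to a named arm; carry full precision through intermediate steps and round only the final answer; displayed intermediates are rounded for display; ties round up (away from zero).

+1378.9318 rpm

planetary set (34T centre, 10T on arm, 54T internal) — Willis relation
normalise by the input: solve with ω_sun = 1, then scale by 3569 rpm
ring teeth: 34 + 2·10 = 54
34(ω_sun−ω_arm) = −54(ω_ring−ω_arm),  ω_ring = 0, ω_sun = 1
34(1−ω_arm) = −54(0−ω_arm)  ⇒  88·ω_arm = 34  ⇒  ω_arm = 17/44
scale: ω_arm = 17/44 × 3569 rpm = +1378.9318 rpm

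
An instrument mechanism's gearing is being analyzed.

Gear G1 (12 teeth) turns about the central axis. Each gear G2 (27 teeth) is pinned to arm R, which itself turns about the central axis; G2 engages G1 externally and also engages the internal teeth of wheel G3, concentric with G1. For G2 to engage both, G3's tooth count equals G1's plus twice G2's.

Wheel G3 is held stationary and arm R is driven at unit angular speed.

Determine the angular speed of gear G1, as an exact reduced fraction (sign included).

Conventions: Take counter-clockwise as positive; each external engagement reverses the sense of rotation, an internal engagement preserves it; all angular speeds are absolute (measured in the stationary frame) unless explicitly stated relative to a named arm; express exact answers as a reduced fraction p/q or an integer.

recognized (axles ride arm R): planetary set, 12/27/66 teeth
ring teeth: 12 + 2·27 = 66
12(ω_sun−ω_arm) = −66(ω_ring−ω_arm),  ω_ring = 0, ω_arm = 1
ω_sun = 1 − (66/12)(0−1) = 13/2
exact speed ratio = 13/2

13/2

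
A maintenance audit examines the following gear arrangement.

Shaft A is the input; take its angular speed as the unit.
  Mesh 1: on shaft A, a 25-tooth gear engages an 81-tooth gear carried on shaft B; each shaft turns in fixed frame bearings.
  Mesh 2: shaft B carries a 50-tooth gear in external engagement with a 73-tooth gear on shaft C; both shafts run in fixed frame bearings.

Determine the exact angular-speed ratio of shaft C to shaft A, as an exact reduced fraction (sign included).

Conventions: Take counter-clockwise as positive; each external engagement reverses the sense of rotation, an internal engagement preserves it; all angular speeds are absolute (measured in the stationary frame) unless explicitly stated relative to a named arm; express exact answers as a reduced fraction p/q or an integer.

class = fixed-axis compound train [2 meshes; 2 ratios multiply, 2 sense flips]
mesh 1 [25T→81T]: running ratio 25/81, sense −
mesh 2 [50T→73T]: running ratio 1250/5913, sense +
ω_out/ω_in = 1250/5913

1250/5913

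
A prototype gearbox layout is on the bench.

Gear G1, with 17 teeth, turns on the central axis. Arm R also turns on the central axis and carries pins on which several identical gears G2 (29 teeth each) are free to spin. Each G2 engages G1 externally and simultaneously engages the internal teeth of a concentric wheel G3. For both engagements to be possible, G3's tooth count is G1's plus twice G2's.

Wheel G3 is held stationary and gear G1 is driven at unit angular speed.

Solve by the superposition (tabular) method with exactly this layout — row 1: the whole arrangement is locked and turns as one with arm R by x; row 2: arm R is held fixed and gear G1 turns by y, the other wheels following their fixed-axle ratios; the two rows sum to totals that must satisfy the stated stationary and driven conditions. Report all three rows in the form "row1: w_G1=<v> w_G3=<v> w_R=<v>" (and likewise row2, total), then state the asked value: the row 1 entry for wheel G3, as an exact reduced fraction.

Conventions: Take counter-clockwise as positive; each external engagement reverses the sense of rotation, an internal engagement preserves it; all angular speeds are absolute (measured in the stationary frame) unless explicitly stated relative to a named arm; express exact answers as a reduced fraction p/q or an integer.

planetary set (17T centre, 29T on arm, 75T internal) — Willis relation
superposition row 1 [locked train]: every member turns x
row 2: sun turns y, ring = −(17/75)·y, arm 0
boundary: total ω_ring = x − (17/75)·y = 0 and total ω_sun = x + y = 1  ⇒  y = 75/92, x = 17/92
row 2 ring = −(17/75)·75/92 = -17/92
totals (row 1 + row 2): sun 17/92 + 75/92 = 1, ring 17/92 + (-17/92) = 0, arm 17/92 + 0 = 17/92
asked cell (row1, ring) = 17/92

row1: w_G1=17/92 w_G3=17/92 w_R=17/92
row2: w_G1=75/92 w_G3=-17/92 w_R=0
total: w_G1=1 w_G3=0 w_R=17/92
asked value: 17/92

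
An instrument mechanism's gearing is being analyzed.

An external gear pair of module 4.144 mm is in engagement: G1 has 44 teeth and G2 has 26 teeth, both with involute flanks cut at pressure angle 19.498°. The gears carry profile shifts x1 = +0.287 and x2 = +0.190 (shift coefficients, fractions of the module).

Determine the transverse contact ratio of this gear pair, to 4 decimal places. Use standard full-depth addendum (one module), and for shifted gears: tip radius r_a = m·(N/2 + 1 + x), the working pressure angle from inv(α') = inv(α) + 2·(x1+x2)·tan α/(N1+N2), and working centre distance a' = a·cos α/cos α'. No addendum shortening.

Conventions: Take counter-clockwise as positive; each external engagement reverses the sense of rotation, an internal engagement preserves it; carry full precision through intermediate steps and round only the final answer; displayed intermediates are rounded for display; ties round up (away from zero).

recognized (one external pair, fixed centres): single-mesh tooth geometry, m = 4.144, N1 = 44, N2 = 26
base radii: r_b1 = 85.939802, r_b2 = 50.782610
tip radii: r_a1 = 96.501328, r_a2 = 58.803360
inv(α') = inv(19.498°) + 2·(+0.287+0.190)·tan α/(44+26) = 0.01860059  ⇒  α' = 21.47630°
a' = a·cos α / cos α' = 145.0400·cos 19.498°/cos 21.47630° = 146.923442
action lengths: √(r_a1²−r_b1²) = 43.895977, √(r_a2²−r_b2²) = 29.647288
base pitch p_b = π·m·cos α = 12.272175
CR = (43.895977 + 29.647288 − 146.923442·sin 21.47630°)/12.272175 = 1.609510
contact ratio ≈ 1.6095

1.6095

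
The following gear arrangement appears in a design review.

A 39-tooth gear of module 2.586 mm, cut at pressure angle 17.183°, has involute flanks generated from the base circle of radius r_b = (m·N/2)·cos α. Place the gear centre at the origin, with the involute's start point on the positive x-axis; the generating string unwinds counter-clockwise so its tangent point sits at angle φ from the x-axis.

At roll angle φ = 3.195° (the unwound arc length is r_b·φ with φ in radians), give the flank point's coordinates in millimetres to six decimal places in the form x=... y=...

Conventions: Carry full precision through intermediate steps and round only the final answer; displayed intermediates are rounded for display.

x=48.251089 y=0.002784

recognized (one wheel, involute flank): single-mesh tooth geometry, m = 2.586, N = 39
pitch radius r_p = m·N/2 = 2.586·39/2 = 50.427000
base radius r_b = r_p·cos α = 50.427000·cos 17.183° = 48.176244
roll angle φ = 3.195° = 0.05576327 rad
x = r_b·(cos φ + φ·sin φ) = 48.251089
y = r_b·(sin φ − φ·cos φ) = 0.002784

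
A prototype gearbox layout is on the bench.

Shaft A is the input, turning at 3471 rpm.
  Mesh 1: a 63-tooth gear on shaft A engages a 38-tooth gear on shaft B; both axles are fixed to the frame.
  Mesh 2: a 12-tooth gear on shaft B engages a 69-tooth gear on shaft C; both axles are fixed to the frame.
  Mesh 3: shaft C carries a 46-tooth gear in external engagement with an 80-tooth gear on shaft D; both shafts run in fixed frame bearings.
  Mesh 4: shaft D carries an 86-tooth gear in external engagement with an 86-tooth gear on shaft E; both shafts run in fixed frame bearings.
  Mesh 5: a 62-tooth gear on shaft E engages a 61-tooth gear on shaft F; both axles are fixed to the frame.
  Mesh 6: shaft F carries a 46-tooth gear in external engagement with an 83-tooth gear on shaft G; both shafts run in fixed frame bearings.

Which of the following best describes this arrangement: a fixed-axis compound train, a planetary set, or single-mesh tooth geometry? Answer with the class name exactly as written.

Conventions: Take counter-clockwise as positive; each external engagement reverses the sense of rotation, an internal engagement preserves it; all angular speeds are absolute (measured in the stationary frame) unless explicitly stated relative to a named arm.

fixed-axis compound train

topology: fixed-axis compound train — 6 meshes, A→G
classification: fixed-axis compound train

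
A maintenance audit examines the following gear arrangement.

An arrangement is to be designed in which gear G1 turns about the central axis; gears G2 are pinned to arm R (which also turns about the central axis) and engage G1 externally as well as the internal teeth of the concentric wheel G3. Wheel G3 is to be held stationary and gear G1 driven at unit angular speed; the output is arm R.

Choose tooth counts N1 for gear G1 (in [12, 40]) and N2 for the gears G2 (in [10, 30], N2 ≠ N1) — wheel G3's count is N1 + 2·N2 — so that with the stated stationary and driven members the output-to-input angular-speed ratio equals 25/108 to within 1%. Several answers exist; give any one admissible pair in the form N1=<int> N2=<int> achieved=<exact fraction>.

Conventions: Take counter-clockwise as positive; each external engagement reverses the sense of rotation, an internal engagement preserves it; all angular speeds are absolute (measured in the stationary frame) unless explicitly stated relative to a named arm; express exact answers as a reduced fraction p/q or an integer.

topology: planetary set — design target 25/108, arm = carrier (Willis)
Willis with ω_ring = 0: ω_arm/ω_sun = N1/(N1+N3); set equal to 25/108  ⇒  N3/N1 = 1/(25/108) − 1 = 83/25
N3 = N1 + 2·N2  ⇒  N2/N1 = (N3/N1 − 1)/2 = (83/25 − 1)/2 = 29/25
smallest multiple with N1 ≥ 12 and N2 ≥ 10: k = 1  ⇒  N1 = 1·25 = 25, N2 = 1·29 = 29 (N1 ≤ 40, N2 ≤ 30, N2 ≠ N1 ✓), N3 = 25 + 2·29 = 83
check: N1/(N1+N3) with N1 = 25, N3 = 83 gives 25/108; |achieved − target| = 0 ≤ 1/432 ✓

N1=25 N2=29 achieved=25/108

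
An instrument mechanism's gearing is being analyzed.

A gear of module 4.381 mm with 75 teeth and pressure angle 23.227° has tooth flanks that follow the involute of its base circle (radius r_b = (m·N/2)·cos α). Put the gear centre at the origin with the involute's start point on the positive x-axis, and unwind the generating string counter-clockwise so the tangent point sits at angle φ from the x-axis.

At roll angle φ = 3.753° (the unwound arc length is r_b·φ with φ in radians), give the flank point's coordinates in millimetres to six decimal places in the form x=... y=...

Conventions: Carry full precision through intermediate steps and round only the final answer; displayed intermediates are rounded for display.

topology: single-mesh involute geometry — m = 4.381, N = 75
pitch radius r_p = m·N/2 = 4.381·75/2 = 164.287500
base radius r_b = r_p·cos α = 164.287500·cos 23.227° = 150.971932
roll angle φ = 3.753° = 0.06550221 rad
x = r_b·(cos φ + φ·sin φ) = 151.295460
y = r_b·(sin φ − φ·cos φ) = 0.014137

x=151.295460 y=0.014137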